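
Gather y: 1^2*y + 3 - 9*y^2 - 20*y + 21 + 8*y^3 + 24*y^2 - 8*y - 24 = 8*y^3 + 15*y^2 - 27*y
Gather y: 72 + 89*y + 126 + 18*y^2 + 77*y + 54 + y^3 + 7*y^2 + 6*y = y^3 + 25*y^2 + 172*y + 252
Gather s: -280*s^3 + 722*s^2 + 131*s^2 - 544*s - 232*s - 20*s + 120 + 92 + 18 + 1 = -280*s^3 + 853*s^2 - 796*s + 231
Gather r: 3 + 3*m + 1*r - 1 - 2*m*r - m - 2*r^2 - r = -2*m*r + 2*m - 2*r^2 + 2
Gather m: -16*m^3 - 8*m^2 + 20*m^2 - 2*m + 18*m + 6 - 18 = -16*m^3 + 12*m^2 + 16*m - 12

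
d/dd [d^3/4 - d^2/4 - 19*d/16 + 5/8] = 3*d^2/4 - d/2 - 19/16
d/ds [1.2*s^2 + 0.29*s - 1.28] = 2.4*s + 0.29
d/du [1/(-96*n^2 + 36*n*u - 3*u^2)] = 2*(-6*n + u)/(3*(32*n^2 - 12*n*u + u^2)^2)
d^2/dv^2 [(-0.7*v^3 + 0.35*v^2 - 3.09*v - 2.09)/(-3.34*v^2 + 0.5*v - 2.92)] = (1.4210854715202e-14*v^5 - 7.105427357601e-15*v^4 + 54.468688*v^3 + 154.240104*v^2 - 165.947832*v - 36.667384)/(37.259704*v^6 - 16.7334*v^5 + 100.228056*v^4 - 29.3834*v^3 + 87.624528*v^2 - 12.7896*v + 24.897088)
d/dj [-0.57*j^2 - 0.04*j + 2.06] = -1.14*j - 0.04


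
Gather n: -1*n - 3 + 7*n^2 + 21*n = 7*n^2 + 20*n - 3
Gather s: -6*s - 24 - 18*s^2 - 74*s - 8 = -18*s^2 - 80*s - 32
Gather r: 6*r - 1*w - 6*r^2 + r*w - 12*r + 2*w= -6*r^2 + r*(w - 6) + w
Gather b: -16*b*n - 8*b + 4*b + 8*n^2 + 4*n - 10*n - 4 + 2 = b*(-16*n - 4) + 8*n^2 - 6*n - 2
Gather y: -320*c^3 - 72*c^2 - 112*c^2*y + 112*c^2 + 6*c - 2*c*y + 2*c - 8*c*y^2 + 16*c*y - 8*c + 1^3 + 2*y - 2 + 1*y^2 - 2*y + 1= -320*c^3 + 40*c^2 + y^2*(1 - 8*c) + y*(-112*c^2 + 14*c)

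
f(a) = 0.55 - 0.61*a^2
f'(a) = -1.22*a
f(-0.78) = 0.18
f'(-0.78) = 0.95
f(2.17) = -2.32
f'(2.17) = -2.65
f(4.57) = -12.19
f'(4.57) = -5.58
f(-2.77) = -4.13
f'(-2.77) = 3.38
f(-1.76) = -1.34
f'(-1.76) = 2.15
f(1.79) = -1.40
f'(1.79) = -2.18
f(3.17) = -5.58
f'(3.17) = -3.87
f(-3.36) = -6.34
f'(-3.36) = 4.10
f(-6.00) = -21.41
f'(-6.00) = 7.32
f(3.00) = -4.94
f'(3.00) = -3.66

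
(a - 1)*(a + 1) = a^2 - 1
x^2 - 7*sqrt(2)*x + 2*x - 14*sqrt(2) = (x + 2)*(x - 7*sqrt(2))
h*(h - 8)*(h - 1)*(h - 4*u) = h^4 - 4*h^3*u - 9*h^3 + 36*h^2*u + 8*h^2 - 32*h*u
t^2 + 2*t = t*(t + 2)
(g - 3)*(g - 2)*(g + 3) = g^3 - 2*g^2 - 9*g + 18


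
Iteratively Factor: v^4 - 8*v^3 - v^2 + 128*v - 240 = (v - 3)*(v^3 - 5*v^2 - 16*v + 80) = (v - 4)*(v - 3)*(v^2 - v - 20) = (v - 5)*(v - 4)*(v - 3)*(v + 4)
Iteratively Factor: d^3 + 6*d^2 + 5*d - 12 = (d + 4)*(d^2 + 2*d - 3) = (d + 3)*(d + 4)*(d - 1)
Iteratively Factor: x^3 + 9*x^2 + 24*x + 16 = (x + 4)*(x^2 + 5*x + 4) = (x + 4)^2*(x + 1)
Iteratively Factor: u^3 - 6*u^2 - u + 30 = (u + 2)*(u^2 - 8*u + 15) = (u - 5)*(u + 2)*(u - 3)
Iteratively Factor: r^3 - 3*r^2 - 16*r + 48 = (r + 4)*(r^2 - 7*r + 12) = (r - 3)*(r + 4)*(r - 4)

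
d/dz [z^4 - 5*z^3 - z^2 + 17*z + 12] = 4*z^3 - 15*z^2 - 2*z + 17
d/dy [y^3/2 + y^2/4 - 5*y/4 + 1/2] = 3*y^2/2 + y/2 - 5/4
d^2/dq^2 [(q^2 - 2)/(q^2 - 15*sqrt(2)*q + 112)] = 6*(5*sqrt(2)*q^3 - 114*q^2 + 30*sqrt(2)*q + 3956)/(q^6 - 45*sqrt(2)*q^5 + 1686*q^4 - 16830*sqrt(2)*q^3 + 188832*q^2 - 564480*sqrt(2)*q + 1404928)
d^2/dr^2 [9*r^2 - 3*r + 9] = 18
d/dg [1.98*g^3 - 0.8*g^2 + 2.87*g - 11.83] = 5.94*g^2 - 1.6*g + 2.87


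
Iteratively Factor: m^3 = (m)*(m^2) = m^2*(m)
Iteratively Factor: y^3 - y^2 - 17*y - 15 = (y - 5)*(y^2 + 4*y + 3) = (y - 5)*(y + 3)*(y + 1)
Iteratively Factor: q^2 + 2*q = (q + 2)*(q)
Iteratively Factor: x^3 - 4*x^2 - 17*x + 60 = (x - 5)*(x^2 + x - 12) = (x - 5)*(x - 3)*(x + 4)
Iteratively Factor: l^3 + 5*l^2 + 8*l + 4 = (l + 2)*(l^2 + 3*l + 2) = (l + 2)^2*(l + 1)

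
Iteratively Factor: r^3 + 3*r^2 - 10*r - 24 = (r - 3)*(r^2 + 6*r + 8) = (r - 3)*(r + 2)*(r + 4)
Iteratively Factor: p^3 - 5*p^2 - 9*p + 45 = (p - 3)*(p^2 - 2*p - 15) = (p - 5)*(p - 3)*(p + 3)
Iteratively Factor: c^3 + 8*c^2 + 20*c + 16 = (c + 4)*(c^2 + 4*c + 4) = (c + 2)*(c + 4)*(c + 2)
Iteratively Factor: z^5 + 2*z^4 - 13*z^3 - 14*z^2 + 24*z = (z + 2)*(z^4 - 13*z^2 + 12*z) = z*(z + 2)*(z^3 - 13*z + 12) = z*(z - 1)*(z + 2)*(z^2 + z - 12) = z*(z - 3)*(z - 1)*(z + 2)*(z + 4)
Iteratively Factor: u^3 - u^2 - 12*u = (u)*(u^2 - u - 12) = u*(u + 3)*(u - 4)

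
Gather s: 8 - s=8 - s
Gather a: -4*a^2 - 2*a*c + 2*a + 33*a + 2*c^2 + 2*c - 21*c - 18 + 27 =-4*a^2 + a*(35 - 2*c) + 2*c^2 - 19*c + 9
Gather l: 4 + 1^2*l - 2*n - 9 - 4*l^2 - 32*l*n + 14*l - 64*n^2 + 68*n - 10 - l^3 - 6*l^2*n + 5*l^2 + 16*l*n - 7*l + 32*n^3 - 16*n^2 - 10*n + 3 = -l^3 + l^2*(1 - 6*n) + l*(8 - 16*n) + 32*n^3 - 80*n^2 + 56*n - 12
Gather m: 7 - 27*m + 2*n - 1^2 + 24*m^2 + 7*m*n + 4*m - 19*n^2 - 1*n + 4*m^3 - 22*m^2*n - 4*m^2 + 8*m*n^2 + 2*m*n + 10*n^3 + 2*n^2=4*m^3 + m^2*(20 - 22*n) + m*(8*n^2 + 9*n - 23) + 10*n^3 - 17*n^2 + n + 6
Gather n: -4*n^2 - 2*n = -4*n^2 - 2*n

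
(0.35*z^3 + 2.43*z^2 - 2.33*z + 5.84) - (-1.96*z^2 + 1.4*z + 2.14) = 0.35*z^3 + 4.39*z^2 - 3.73*z + 3.7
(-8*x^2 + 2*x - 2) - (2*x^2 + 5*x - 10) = -10*x^2 - 3*x + 8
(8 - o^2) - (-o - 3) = -o^2 + o + 11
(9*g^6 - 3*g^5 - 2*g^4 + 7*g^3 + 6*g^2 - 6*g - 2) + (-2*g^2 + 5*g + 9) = 9*g^6 - 3*g^5 - 2*g^4 + 7*g^3 + 4*g^2 - g + 7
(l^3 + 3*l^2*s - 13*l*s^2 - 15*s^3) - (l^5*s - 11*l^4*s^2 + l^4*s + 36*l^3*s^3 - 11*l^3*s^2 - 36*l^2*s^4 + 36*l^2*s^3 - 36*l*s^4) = -l^5*s + 11*l^4*s^2 - l^4*s - 36*l^3*s^3 + 11*l^3*s^2 + l^3 + 36*l^2*s^4 - 36*l^2*s^3 + 3*l^2*s + 36*l*s^4 - 13*l*s^2 - 15*s^3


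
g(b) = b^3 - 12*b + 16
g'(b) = 3*b^2 - 12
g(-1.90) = 31.94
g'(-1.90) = -1.17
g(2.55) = 1.98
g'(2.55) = 7.51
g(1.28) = 2.74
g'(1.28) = -7.08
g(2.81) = 4.47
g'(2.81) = 11.69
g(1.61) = 0.85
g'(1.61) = -4.22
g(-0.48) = 21.65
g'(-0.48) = -11.31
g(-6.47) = -177.20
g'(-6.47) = 113.58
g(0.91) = 5.83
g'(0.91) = -9.52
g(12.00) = 1600.00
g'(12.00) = 420.00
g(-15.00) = -3179.00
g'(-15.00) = 663.00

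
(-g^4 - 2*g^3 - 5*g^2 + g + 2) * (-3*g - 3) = 3*g^5 + 9*g^4 + 21*g^3 + 12*g^2 - 9*g - 6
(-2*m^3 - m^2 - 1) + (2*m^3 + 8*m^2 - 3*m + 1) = 7*m^2 - 3*m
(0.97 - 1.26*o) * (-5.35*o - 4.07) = 6.741*o^2 - 0.0612999999999992*o - 3.9479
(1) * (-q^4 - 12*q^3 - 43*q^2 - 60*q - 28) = -q^4 - 12*q^3 - 43*q^2 - 60*q - 28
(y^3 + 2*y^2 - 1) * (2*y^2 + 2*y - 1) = 2*y^5 + 6*y^4 + 3*y^3 - 4*y^2 - 2*y + 1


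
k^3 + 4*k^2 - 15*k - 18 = (k - 3)*(k + 1)*(k + 6)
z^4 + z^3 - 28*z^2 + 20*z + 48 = (z - 4)*(z - 2)*(z + 1)*(z + 6)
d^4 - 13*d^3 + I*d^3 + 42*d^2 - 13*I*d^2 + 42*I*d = d*(d - 7)*(d - 6)*(d + I)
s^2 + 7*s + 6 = (s + 1)*(s + 6)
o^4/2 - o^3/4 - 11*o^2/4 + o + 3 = (o/2 + 1/2)*(o - 2)*(o - 3/2)*(o + 2)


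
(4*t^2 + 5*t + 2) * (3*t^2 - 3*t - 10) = 12*t^4 + 3*t^3 - 49*t^2 - 56*t - 20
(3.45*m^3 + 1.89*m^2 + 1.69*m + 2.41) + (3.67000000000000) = 3.45*m^3 + 1.89*m^2 + 1.69*m + 6.08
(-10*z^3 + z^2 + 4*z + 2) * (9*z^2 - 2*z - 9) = -90*z^5 + 29*z^4 + 124*z^3 + z^2 - 40*z - 18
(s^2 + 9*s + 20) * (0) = 0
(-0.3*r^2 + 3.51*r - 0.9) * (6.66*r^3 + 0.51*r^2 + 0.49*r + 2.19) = -1.998*r^5 + 23.2236*r^4 - 4.3509*r^3 + 0.6039*r^2 + 7.2459*r - 1.971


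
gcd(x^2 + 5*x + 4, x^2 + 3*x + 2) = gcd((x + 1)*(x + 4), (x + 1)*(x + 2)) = x + 1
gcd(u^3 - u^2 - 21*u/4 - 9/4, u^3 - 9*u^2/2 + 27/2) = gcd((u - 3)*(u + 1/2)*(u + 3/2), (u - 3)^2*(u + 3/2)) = u^2 - 3*u/2 - 9/2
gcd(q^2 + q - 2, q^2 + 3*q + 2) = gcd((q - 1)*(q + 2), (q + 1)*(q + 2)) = q + 2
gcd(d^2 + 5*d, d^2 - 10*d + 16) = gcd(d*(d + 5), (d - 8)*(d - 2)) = 1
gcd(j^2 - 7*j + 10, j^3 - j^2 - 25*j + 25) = j - 5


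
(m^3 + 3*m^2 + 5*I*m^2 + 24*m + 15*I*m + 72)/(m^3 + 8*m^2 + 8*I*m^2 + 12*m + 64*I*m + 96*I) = (m^2 + 3*m*(1 - I) - 9*I)/(m^2 + 8*m + 12)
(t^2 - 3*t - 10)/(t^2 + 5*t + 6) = (t - 5)/(t + 3)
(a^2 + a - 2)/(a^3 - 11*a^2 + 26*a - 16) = (a + 2)/(a^2 - 10*a + 16)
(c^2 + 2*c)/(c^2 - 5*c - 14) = c/(c - 7)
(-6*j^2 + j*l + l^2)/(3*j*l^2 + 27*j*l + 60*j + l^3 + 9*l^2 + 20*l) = (-2*j + l)/(l^2 + 9*l + 20)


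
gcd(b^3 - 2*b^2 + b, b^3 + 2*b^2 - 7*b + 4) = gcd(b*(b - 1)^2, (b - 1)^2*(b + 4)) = b^2 - 2*b + 1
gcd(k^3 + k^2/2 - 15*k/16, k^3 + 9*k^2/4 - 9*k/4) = k^2 - 3*k/4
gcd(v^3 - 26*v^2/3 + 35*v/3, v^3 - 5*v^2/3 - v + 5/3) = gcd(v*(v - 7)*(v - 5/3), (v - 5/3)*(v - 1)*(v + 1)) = v - 5/3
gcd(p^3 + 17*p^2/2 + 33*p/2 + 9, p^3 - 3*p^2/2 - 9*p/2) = p + 3/2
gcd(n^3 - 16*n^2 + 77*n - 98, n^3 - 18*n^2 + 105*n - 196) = n^2 - 14*n + 49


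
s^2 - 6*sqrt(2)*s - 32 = (s - 8*sqrt(2))*(s + 2*sqrt(2))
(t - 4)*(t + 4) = t^2 - 16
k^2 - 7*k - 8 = (k - 8)*(k + 1)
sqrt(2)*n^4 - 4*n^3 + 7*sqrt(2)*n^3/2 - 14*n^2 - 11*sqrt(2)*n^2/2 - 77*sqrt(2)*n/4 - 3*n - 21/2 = (n + 7/2)*(n - 3*sqrt(2))*(n + sqrt(2)/2)*(sqrt(2)*n + 1)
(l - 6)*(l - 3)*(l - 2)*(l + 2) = l^4 - 9*l^3 + 14*l^2 + 36*l - 72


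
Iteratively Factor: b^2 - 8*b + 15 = (b - 3)*(b - 5)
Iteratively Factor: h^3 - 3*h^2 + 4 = (h - 2)*(h^2 - h - 2) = (h - 2)^2*(h + 1)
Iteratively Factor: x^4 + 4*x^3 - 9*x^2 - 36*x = (x + 4)*(x^3 - 9*x) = (x - 3)*(x + 4)*(x^2 + 3*x) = (x - 3)*(x + 3)*(x + 4)*(x)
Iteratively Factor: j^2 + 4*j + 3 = (j + 1)*(j + 3)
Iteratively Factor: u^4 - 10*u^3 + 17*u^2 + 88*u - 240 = (u - 5)*(u^3 - 5*u^2 - 8*u + 48) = (u - 5)*(u + 3)*(u^2 - 8*u + 16) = (u - 5)*(u - 4)*(u + 3)*(u - 4)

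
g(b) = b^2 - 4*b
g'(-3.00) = -10.00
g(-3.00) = 21.00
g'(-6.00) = -16.00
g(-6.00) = 60.00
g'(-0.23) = -4.46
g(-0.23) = 0.97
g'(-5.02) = -14.04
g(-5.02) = 45.28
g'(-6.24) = -16.48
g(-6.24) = 63.90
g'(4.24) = 4.48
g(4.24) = 1.02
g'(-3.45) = -10.90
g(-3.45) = 25.70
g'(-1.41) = -6.82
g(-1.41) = 7.63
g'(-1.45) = -6.90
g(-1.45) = 7.90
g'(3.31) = 2.62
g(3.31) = -2.28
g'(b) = 2*b - 4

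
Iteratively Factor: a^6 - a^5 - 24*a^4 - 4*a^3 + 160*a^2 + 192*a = (a + 3)*(a^5 - 4*a^4 - 12*a^3 + 32*a^2 + 64*a) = (a + 2)*(a + 3)*(a^4 - 6*a^3 + 32*a) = (a + 2)^2*(a + 3)*(a^3 - 8*a^2 + 16*a) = (a - 4)*(a + 2)^2*(a + 3)*(a^2 - 4*a) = a*(a - 4)*(a + 2)^2*(a + 3)*(a - 4)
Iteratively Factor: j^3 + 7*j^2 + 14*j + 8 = (j + 2)*(j^2 + 5*j + 4) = (j + 1)*(j + 2)*(j + 4)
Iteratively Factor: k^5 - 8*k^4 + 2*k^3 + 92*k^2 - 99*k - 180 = (k - 5)*(k^4 - 3*k^3 - 13*k^2 + 27*k + 36) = (k - 5)*(k + 1)*(k^3 - 4*k^2 - 9*k + 36) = (k - 5)*(k - 4)*(k + 1)*(k^2 - 9) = (k - 5)*(k - 4)*(k + 1)*(k + 3)*(k - 3)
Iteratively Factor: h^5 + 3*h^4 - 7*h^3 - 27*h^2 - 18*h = (h)*(h^4 + 3*h^3 - 7*h^2 - 27*h - 18) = h*(h + 1)*(h^3 + 2*h^2 - 9*h - 18) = h*(h + 1)*(h + 2)*(h^2 - 9) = h*(h - 3)*(h + 1)*(h + 2)*(h + 3)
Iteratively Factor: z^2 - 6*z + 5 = (z - 1)*(z - 5)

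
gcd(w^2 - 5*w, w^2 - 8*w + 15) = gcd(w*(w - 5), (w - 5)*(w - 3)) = w - 5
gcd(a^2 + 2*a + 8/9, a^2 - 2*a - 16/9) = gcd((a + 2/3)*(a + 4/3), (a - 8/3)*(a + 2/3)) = a + 2/3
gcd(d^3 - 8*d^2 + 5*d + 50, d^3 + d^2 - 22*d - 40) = d^2 - 3*d - 10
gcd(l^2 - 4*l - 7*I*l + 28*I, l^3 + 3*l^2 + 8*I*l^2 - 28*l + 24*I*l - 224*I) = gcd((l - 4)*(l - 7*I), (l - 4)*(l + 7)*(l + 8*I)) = l - 4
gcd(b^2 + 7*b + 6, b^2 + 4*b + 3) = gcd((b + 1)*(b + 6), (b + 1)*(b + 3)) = b + 1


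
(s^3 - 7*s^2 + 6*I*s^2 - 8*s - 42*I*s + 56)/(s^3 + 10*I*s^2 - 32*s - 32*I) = (s - 7)/(s + 4*I)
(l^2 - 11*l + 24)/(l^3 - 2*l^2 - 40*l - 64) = (l - 3)/(l^2 + 6*l + 8)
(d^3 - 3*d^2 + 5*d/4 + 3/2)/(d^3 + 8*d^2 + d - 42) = (d^2 - d - 3/4)/(d^2 + 10*d + 21)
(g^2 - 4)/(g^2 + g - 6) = (g + 2)/(g + 3)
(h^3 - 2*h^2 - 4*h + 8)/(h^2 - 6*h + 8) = (h^2 - 4)/(h - 4)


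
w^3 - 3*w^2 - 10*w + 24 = (w - 4)*(w - 2)*(w + 3)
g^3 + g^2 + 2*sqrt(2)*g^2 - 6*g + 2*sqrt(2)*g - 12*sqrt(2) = (g - 2)*(g + 3)*(g + 2*sqrt(2))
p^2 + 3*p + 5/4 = (p + 1/2)*(p + 5/2)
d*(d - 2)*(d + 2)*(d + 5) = d^4 + 5*d^3 - 4*d^2 - 20*d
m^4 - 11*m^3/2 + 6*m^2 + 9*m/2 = m*(m - 3)^2*(m + 1/2)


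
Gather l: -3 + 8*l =8*l - 3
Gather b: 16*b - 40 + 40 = 16*b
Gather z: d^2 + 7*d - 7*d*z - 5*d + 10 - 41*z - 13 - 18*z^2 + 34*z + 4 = d^2 + 2*d - 18*z^2 + z*(-7*d - 7) + 1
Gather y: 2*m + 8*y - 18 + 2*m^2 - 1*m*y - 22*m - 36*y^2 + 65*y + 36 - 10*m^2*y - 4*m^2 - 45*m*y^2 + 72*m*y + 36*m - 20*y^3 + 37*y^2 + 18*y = -2*m^2 + 16*m - 20*y^3 + y^2*(1 - 45*m) + y*(-10*m^2 + 71*m + 91) + 18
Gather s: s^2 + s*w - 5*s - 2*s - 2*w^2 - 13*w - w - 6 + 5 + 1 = s^2 + s*(w - 7) - 2*w^2 - 14*w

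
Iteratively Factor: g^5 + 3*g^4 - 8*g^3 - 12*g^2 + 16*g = (g + 4)*(g^4 - g^3 - 4*g^2 + 4*g) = (g - 1)*(g + 4)*(g^3 - 4*g) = (g - 2)*(g - 1)*(g + 4)*(g^2 + 2*g) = g*(g - 2)*(g - 1)*(g + 4)*(g + 2)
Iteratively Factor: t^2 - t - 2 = (t - 2)*(t + 1)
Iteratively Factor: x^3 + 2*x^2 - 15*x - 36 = (x + 3)*(x^2 - x - 12) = (x - 4)*(x + 3)*(x + 3)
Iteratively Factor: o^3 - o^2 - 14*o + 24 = (o - 2)*(o^2 + o - 12) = (o - 2)*(o + 4)*(o - 3)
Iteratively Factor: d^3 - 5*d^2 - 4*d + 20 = (d - 2)*(d^2 - 3*d - 10) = (d - 5)*(d - 2)*(d + 2)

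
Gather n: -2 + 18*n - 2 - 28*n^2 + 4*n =-28*n^2 + 22*n - 4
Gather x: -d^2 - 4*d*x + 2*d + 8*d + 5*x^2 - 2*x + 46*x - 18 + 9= -d^2 + 10*d + 5*x^2 + x*(44 - 4*d) - 9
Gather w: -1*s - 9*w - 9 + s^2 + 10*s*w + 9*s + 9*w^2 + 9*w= s^2 + 10*s*w + 8*s + 9*w^2 - 9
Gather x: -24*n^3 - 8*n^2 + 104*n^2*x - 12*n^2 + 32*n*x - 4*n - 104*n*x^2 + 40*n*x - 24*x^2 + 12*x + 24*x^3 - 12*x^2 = -24*n^3 - 20*n^2 - 4*n + 24*x^3 + x^2*(-104*n - 36) + x*(104*n^2 + 72*n + 12)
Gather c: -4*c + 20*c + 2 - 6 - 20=16*c - 24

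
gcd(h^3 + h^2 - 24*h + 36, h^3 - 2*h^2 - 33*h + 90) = h^2 + 3*h - 18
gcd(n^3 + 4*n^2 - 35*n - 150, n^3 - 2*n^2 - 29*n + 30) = n^2 - n - 30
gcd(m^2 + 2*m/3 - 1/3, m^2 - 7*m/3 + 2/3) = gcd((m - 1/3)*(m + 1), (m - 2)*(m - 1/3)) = m - 1/3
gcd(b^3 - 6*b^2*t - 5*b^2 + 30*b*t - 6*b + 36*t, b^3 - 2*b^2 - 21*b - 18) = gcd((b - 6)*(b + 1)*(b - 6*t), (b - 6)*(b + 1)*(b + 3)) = b^2 - 5*b - 6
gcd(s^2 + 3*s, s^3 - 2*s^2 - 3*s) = s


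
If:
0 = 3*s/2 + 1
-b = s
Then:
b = 2/3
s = -2/3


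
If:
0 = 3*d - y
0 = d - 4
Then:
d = 4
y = 12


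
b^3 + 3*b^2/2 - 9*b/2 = b*(b - 3/2)*(b + 3)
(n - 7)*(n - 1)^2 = n^3 - 9*n^2 + 15*n - 7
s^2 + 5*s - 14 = (s - 2)*(s + 7)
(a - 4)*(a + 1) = a^2 - 3*a - 4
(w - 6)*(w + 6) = w^2 - 36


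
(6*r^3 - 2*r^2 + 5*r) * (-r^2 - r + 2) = -6*r^5 - 4*r^4 + 9*r^3 - 9*r^2 + 10*r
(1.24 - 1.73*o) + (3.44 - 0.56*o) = 4.68 - 2.29*o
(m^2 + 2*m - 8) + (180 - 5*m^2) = -4*m^2 + 2*m + 172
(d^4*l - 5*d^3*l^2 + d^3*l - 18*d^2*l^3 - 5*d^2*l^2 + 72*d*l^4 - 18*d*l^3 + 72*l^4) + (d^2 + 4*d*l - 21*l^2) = d^4*l - 5*d^3*l^2 + d^3*l - 18*d^2*l^3 - 5*d^2*l^2 + d^2 + 72*d*l^4 - 18*d*l^3 + 4*d*l + 72*l^4 - 21*l^2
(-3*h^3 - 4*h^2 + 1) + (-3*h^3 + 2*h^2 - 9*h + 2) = -6*h^3 - 2*h^2 - 9*h + 3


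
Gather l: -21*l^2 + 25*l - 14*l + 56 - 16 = -21*l^2 + 11*l + 40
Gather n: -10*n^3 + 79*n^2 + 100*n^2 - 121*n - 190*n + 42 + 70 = -10*n^3 + 179*n^2 - 311*n + 112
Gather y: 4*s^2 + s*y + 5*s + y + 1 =4*s^2 + 5*s + y*(s + 1) + 1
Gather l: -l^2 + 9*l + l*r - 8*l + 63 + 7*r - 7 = -l^2 + l*(r + 1) + 7*r + 56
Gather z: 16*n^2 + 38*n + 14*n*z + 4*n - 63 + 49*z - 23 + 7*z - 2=16*n^2 + 42*n + z*(14*n + 56) - 88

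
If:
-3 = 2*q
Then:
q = -3/2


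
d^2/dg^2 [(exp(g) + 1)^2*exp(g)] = (9*exp(2*g) + 8*exp(g) + 1)*exp(g)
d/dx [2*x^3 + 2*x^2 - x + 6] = 6*x^2 + 4*x - 1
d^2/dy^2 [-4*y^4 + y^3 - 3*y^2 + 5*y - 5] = -48*y^2 + 6*y - 6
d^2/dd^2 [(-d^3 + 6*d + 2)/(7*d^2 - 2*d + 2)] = 4*(152*d^3 + 153*d^2 - 174*d + 2)/(343*d^6 - 294*d^5 + 378*d^4 - 176*d^3 + 108*d^2 - 24*d + 8)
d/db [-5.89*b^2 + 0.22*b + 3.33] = 0.22 - 11.78*b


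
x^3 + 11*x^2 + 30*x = x*(x + 5)*(x + 6)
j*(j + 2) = j^2 + 2*j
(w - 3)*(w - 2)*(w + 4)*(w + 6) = w^4 + 5*w^3 - 20*w^2 - 60*w + 144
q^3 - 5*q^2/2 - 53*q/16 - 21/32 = (q - 7/2)*(q + 1/4)*(q + 3/4)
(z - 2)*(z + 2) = z^2 - 4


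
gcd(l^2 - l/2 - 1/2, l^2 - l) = l - 1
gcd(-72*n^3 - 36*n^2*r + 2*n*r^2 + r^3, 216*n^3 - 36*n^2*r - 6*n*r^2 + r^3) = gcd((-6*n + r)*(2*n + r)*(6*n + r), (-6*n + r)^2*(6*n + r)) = -36*n^2 + r^2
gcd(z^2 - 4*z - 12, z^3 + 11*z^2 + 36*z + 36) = z + 2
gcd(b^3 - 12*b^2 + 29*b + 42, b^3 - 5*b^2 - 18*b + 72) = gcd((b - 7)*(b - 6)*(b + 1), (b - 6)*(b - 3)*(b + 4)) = b - 6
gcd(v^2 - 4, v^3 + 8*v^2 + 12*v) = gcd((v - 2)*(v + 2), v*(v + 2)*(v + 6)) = v + 2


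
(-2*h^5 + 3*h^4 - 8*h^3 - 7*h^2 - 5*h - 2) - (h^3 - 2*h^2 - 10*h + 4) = -2*h^5 + 3*h^4 - 9*h^3 - 5*h^2 + 5*h - 6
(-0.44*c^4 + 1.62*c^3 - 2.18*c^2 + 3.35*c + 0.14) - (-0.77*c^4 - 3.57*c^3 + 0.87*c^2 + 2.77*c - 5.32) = 0.33*c^4 + 5.19*c^3 - 3.05*c^2 + 0.58*c + 5.46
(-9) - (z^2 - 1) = -z^2 - 8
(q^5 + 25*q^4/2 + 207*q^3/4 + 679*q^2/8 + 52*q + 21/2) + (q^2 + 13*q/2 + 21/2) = q^5 + 25*q^4/2 + 207*q^3/4 + 687*q^2/8 + 117*q/2 + 21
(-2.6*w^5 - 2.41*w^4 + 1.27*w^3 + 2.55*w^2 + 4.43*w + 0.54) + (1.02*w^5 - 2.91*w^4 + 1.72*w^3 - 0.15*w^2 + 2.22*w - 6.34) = -1.58*w^5 - 5.32*w^4 + 2.99*w^3 + 2.4*w^2 + 6.65*w - 5.8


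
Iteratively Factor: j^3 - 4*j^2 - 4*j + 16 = (j - 4)*(j^2 - 4) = (j - 4)*(j + 2)*(j - 2)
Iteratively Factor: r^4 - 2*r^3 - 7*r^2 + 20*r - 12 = (r - 1)*(r^3 - r^2 - 8*r + 12) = (r - 1)*(r + 3)*(r^2 - 4*r + 4) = (r - 2)*(r - 1)*(r + 3)*(r - 2)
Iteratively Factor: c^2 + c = (c)*(c + 1)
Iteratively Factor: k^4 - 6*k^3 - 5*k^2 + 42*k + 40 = (k - 4)*(k^3 - 2*k^2 - 13*k - 10) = (k - 5)*(k - 4)*(k^2 + 3*k + 2) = (k - 5)*(k - 4)*(k + 2)*(k + 1)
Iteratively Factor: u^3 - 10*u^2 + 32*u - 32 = (u - 4)*(u^2 - 6*u + 8) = (u - 4)^2*(u - 2)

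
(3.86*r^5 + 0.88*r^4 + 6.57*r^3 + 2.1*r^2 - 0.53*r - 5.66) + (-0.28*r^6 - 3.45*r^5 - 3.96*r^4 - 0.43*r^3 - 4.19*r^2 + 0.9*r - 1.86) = -0.28*r^6 + 0.41*r^5 - 3.08*r^4 + 6.14*r^3 - 2.09*r^2 + 0.37*r - 7.52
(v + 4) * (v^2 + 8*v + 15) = v^3 + 12*v^2 + 47*v + 60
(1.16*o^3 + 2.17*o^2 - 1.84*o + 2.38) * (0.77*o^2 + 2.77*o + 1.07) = 0.8932*o^5 + 4.8841*o^4 + 5.8353*o^3 - 0.9423*o^2 + 4.6238*o + 2.5466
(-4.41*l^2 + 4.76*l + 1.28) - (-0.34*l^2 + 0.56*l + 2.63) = -4.07*l^2 + 4.2*l - 1.35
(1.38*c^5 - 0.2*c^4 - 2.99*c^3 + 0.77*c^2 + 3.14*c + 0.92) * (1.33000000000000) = 1.8354*c^5 - 0.266*c^4 - 3.9767*c^3 + 1.0241*c^2 + 4.1762*c + 1.2236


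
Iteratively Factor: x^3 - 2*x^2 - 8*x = (x)*(x^2 - 2*x - 8) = x*(x - 4)*(x + 2)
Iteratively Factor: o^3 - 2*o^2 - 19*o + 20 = (o - 1)*(o^2 - o - 20) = (o - 5)*(o - 1)*(o + 4)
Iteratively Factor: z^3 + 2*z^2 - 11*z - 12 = (z - 3)*(z^2 + 5*z + 4) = (z - 3)*(z + 4)*(z + 1)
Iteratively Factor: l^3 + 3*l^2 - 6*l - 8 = (l - 2)*(l^2 + 5*l + 4) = (l - 2)*(l + 1)*(l + 4)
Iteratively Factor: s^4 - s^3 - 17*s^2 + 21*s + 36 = (s + 1)*(s^3 - 2*s^2 - 15*s + 36) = (s - 3)*(s + 1)*(s^2 + s - 12) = (s - 3)*(s + 1)*(s + 4)*(s - 3)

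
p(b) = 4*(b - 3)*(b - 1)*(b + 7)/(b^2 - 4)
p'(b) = -8*b*(b - 3)*(b - 1)*(b + 7)/(b^2 - 4)^2 + 4*(b - 3)*(b - 1)/(b^2 - 4) + 4*(b - 3)*(b + 7)/(b^2 - 4) + 4*(b - 1)*(b + 7)/(b^2 - 4)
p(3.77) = 9.00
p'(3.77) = 9.13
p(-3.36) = 55.39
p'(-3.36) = 44.86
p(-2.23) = 331.29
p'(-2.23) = 1422.27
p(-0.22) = -26.96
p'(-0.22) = 29.50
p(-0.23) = -27.26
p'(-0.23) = 29.75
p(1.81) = 46.92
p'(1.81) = 258.47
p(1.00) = 0.00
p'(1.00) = 21.33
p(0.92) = -1.67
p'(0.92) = 20.51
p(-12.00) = -27.86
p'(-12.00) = 4.80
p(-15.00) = -41.70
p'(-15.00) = 4.47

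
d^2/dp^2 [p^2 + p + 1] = 2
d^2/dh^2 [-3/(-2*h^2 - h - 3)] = 6*(-4*h^2 - 2*h + (4*h + 1)^2 - 6)/(2*h^2 + h + 3)^3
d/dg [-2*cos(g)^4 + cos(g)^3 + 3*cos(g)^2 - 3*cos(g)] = 3*sin(g)^3 + 2*sin(g)*cos(3*g)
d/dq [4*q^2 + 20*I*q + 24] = 8*q + 20*I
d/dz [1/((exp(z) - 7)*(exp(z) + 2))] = (5 - 2*exp(z))*exp(z)/(exp(4*z) - 10*exp(3*z) - 3*exp(2*z) + 140*exp(z) + 196)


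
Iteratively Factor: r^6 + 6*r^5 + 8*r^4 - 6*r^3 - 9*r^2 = (r + 3)*(r^5 + 3*r^4 - r^3 - 3*r^2) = r*(r + 3)*(r^4 + 3*r^3 - r^2 - 3*r) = r*(r - 1)*(r + 3)*(r^3 + 4*r^2 + 3*r) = r^2*(r - 1)*(r + 3)*(r^2 + 4*r + 3) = r^2*(r - 1)*(r + 3)^2*(r + 1)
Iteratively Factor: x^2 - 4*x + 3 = (x - 1)*(x - 3)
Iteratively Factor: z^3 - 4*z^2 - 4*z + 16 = (z - 2)*(z^2 - 2*z - 8) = (z - 2)*(z + 2)*(z - 4)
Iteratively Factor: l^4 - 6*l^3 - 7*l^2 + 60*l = (l + 3)*(l^3 - 9*l^2 + 20*l) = l*(l + 3)*(l^2 - 9*l + 20) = l*(l - 4)*(l + 3)*(l - 5)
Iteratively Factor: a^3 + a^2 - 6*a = (a - 2)*(a^2 + 3*a) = (a - 2)*(a + 3)*(a)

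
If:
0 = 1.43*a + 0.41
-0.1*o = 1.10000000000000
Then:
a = -0.29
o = -11.00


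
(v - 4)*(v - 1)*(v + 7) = v^3 + 2*v^2 - 31*v + 28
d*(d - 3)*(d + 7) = d^3 + 4*d^2 - 21*d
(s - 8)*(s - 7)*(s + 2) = s^3 - 13*s^2 + 26*s + 112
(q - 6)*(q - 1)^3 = q^4 - 9*q^3 + 21*q^2 - 19*q + 6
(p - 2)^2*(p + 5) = p^3 + p^2 - 16*p + 20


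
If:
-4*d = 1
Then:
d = -1/4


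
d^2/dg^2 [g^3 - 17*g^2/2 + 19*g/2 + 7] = 6*g - 17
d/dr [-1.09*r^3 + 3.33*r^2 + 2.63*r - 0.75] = -3.27*r^2 + 6.66*r + 2.63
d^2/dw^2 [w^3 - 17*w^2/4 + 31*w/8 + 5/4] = 6*w - 17/2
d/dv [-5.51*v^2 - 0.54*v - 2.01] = -11.02*v - 0.54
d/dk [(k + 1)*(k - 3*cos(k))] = k + (k + 1)*(3*sin(k) + 1) - 3*cos(k)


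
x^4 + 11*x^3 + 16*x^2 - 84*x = x*(x - 2)*(x + 6)*(x + 7)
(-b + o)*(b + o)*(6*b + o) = -6*b^3 - b^2*o + 6*b*o^2 + o^3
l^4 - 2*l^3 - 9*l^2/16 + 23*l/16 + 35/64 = (l - 7/4)*(l - 5/4)*(l + 1/2)^2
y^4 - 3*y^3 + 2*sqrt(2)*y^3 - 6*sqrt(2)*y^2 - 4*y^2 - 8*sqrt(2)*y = y*(y - 4)*(y + 1)*(y + 2*sqrt(2))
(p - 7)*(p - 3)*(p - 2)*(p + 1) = p^4 - 11*p^3 + 29*p^2 - p - 42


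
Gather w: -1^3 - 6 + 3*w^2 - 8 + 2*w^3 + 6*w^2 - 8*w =2*w^3 + 9*w^2 - 8*w - 15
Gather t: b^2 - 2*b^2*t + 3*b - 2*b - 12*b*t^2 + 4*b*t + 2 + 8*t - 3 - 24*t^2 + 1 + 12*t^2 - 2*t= b^2 + b + t^2*(-12*b - 12) + t*(-2*b^2 + 4*b + 6)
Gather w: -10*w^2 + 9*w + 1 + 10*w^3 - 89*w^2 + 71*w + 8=10*w^3 - 99*w^2 + 80*w + 9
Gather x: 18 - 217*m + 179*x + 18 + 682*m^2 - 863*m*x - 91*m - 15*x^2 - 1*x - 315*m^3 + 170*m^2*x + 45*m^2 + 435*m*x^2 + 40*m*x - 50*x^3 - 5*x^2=-315*m^3 + 727*m^2 - 308*m - 50*x^3 + x^2*(435*m - 20) + x*(170*m^2 - 823*m + 178) + 36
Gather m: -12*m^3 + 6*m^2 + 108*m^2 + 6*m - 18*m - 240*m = -12*m^3 + 114*m^2 - 252*m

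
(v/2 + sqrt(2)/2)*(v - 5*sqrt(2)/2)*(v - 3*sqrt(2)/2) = v^3/2 - 3*sqrt(2)*v^2/2 - v/4 + 15*sqrt(2)/4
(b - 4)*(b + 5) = b^2 + b - 20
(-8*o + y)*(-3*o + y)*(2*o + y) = 48*o^3 + 2*o^2*y - 9*o*y^2 + y^3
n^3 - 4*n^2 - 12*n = n*(n - 6)*(n + 2)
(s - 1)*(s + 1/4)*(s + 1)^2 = s^4 + 5*s^3/4 - 3*s^2/4 - 5*s/4 - 1/4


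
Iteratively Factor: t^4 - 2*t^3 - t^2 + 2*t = (t - 2)*(t^3 - t) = t*(t - 2)*(t^2 - 1) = t*(t - 2)*(t - 1)*(t + 1)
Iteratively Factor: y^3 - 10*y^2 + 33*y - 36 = (y - 3)*(y^2 - 7*y + 12) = (y - 4)*(y - 3)*(y - 3)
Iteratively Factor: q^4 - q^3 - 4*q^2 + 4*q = (q + 2)*(q^3 - 3*q^2 + 2*q) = q*(q + 2)*(q^2 - 3*q + 2) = q*(q - 1)*(q + 2)*(q - 2)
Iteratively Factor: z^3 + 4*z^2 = (z)*(z^2 + 4*z) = z*(z + 4)*(z)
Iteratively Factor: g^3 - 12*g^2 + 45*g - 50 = (g - 5)*(g^2 - 7*g + 10) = (g - 5)^2*(g - 2)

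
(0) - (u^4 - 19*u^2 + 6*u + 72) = -u^4 + 19*u^2 - 6*u - 72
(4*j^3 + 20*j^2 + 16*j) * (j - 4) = 4*j^4 + 4*j^3 - 64*j^2 - 64*j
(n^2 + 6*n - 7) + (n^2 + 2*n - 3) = 2*n^2 + 8*n - 10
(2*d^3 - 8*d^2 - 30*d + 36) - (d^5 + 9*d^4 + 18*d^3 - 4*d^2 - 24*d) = -d^5 - 9*d^4 - 16*d^3 - 4*d^2 - 6*d + 36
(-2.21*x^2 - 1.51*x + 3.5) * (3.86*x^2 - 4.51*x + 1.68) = -8.5306*x^4 + 4.1385*x^3 + 16.6073*x^2 - 18.3218*x + 5.88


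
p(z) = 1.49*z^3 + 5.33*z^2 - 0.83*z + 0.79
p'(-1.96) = -4.55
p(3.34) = 112.99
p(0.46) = 1.68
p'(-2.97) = 6.94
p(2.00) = 32.37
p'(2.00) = 38.37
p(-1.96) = 11.67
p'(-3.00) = 7.42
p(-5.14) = -56.46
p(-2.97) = 11.24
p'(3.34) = 84.64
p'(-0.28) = -3.46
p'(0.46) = 5.02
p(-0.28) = 1.41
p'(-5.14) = 62.47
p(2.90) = 79.55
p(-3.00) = 11.02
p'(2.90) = 67.68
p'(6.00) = 224.05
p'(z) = 4.47*z^2 + 10.66*z - 0.83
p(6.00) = 509.53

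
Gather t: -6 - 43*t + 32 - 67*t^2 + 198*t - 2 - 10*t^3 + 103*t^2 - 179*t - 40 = -10*t^3 + 36*t^2 - 24*t - 16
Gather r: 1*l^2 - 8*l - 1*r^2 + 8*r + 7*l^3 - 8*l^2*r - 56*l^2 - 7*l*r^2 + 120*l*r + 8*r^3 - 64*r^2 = 7*l^3 - 55*l^2 - 8*l + 8*r^3 + r^2*(-7*l - 65) + r*(-8*l^2 + 120*l + 8)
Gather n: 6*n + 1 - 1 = 6*n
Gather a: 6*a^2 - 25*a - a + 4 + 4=6*a^2 - 26*a + 8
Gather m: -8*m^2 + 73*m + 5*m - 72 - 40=-8*m^2 + 78*m - 112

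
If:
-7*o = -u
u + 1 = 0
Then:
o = -1/7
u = -1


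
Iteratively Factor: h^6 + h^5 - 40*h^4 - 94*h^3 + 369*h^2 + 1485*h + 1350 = (h + 2)*(h^5 - h^4 - 38*h^3 - 18*h^2 + 405*h + 675) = (h + 2)*(h + 3)*(h^4 - 4*h^3 - 26*h^2 + 60*h + 225) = (h - 5)*(h + 2)*(h + 3)*(h^3 + h^2 - 21*h - 45) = (h - 5)*(h + 2)*(h + 3)^2*(h^2 - 2*h - 15) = (h - 5)^2*(h + 2)*(h + 3)^2*(h + 3)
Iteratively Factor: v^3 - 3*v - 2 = (v + 1)*(v^2 - v - 2) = (v - 2)*(v + 1)*(v + 1)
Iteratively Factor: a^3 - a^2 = (a)*(a^2 - a) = a^2*(a - 1)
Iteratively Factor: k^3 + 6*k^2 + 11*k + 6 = (k + 1)*(k^2 + 5*k + 6) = (k + 1)*(k + 2)*(k + 3)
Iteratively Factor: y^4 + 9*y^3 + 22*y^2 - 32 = (y - 1)*(y^3 + 10*y^2 + 32*y + 32) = (y - 1)*(y + 4)*(y^2 + 6*y + 8) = (y - 1)*(y + 4)^2*(y + 2)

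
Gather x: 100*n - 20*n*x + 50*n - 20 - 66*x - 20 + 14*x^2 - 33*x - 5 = 150*n + 14*x^2 + x*(-20*n - 99) - 45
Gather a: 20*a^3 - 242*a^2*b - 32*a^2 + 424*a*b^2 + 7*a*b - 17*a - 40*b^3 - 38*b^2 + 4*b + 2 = 20*a^3 + a^2*(-242*b - 32) + a*(424*b^2 + 7*b - 17) - 40*b^3 - 38*b^2 + 4*b + 2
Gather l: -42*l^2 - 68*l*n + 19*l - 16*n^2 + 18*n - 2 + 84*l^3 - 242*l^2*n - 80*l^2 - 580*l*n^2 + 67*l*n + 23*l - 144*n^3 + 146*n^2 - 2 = 84*l^3 + l^2*(-242*n - 122) + l*(-580*n^2 - n + 42) - 144*n^3 + 130*n^2 + 18*n - 4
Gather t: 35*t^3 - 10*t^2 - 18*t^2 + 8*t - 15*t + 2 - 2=35*t^3 - 28*t^2 - 7*t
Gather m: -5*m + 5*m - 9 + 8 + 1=0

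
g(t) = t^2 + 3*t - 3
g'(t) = 2*t + 3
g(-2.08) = -4.91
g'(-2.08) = -1.16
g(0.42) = -1.56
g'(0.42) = 3.84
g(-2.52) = -4.21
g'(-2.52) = -2.04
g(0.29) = -2.05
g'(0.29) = 3.58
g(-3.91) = 0.56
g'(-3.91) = -4.82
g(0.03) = -2.91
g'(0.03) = 3.06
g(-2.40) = -4.44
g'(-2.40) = -1.80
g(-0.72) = -4.64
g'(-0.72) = 1.56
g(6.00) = 51.00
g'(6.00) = 15.00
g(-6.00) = 15.00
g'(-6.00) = -9.00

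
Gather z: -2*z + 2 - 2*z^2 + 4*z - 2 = -2*z^2 + 2*z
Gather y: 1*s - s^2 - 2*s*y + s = -s^2 - 2*s*y + 2*s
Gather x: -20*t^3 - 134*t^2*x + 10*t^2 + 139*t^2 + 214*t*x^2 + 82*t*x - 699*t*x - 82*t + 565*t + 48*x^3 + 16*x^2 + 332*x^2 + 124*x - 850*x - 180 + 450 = -20*t^3 + 149*t^2 + 483*t + 48*x^3 + x^2*(214*t + 348) + x*(-134*t^2 - 617*t - 726) + 270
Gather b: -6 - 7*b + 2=-7*b - 4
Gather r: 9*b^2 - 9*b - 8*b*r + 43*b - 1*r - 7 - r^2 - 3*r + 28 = 9*b^2 + 34*b - r^2 + r*(-8*b - 4) + 21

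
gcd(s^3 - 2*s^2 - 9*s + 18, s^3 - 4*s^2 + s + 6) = s^2 - 5*s + 6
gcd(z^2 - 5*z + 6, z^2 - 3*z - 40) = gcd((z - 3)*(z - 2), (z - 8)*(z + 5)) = 1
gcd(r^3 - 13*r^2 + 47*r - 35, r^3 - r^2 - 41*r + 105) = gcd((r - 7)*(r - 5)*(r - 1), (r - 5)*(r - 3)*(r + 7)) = r - 5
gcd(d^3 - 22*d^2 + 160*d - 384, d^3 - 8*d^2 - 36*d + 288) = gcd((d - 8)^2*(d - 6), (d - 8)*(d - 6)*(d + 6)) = d^2 - 14*d + 48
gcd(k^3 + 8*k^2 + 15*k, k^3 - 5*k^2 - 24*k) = k^2 + 3*k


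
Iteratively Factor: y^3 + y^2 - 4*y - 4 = (y + 1)*(y^2 - 4) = (y + 1)*(y + 2)*(y - 2)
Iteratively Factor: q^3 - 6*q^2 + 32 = (q - 4)*(q^2 - 2*q - 8) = (q - 4)^2*(q + 2)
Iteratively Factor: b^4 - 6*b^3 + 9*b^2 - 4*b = (b - 1)*(b^3 - 5*b^2 + 4*b) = (b - 4)*(b - 1)*(b^2 - b) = b*(b - 4)*(b - 1)*(b - 1)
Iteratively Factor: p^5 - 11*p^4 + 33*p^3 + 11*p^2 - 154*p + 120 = (p - 4)*(p^4 - 7*p^3 + 5*p^2 + 31*p - 30) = (p - 4)*(p - 3)*(p^3 - 4*p^2 - 7*p + 10) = (p - 4)*(p - 3)*(p + 2)*(p^2 - 6*p + 5) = (p - 5)*(p - 4)*(p - 3)*(p + 2)*(p - 1)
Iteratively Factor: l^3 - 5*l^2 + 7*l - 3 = (l - 3)*(l^2 - 2*l + 1) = (l - 3)*(l - 1)*(l - 1)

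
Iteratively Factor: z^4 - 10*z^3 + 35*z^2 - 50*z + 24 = (z - 1)*(z^3 - 9*z^2 + 26*z - 24) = (z - 2)*(z - 1)*(z^2 - 7*z + 12) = (z - 4)*(z - 2)*(z - 1)*(z - 3)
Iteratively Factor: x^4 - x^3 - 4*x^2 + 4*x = (x)*(x^3 - x^2 - 4*x + 4) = x*(x + 2)*(x^2 - 3*x + 2) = x*(x - 1)*(x + 2)*(x - 2)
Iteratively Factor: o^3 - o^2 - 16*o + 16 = (o + 4)*(o^2 - 5*o + 4) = (o - 4)*(o + 4)*(o - 1)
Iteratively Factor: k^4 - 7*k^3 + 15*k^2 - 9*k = (k - 3)*(k^3 - 4*k^2 + 3*k) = (k - 3)*(k - 1)*(k^2 - 3*k) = (k - 3)^2*(k - 1)*(k)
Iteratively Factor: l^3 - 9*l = (l - 3)*(l^2 + 3*l) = l*(l - 3)*(l + 3)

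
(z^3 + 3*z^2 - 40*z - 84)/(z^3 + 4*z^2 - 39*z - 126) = (z + 2)/(z + 3)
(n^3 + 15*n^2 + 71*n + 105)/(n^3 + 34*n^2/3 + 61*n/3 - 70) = 3*(n^2 + 8*n + 15)/(3*n^2 + 13*n - 30)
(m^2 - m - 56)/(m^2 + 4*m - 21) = (m - 8)/(m - 3)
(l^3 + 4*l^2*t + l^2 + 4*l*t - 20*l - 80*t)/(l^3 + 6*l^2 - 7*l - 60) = (l^2 + 4*l*t - 4*l - 16*t)/(l^2 + l - 12)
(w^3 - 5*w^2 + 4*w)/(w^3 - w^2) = (w - 4)/w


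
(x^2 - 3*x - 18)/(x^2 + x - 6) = (x - 6)/(x - 2)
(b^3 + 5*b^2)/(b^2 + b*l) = b*(b + 5)/(b + l)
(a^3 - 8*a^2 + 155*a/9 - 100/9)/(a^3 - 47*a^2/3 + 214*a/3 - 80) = (3*a^2 - 19*a + 20)/(3*(a^2 - 14*a + 48))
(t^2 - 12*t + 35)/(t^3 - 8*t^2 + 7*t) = (t - 5)/(t*(t - 1))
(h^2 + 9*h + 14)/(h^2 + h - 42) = (h + 2)/(h - 6)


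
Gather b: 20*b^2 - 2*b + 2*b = 20*b^2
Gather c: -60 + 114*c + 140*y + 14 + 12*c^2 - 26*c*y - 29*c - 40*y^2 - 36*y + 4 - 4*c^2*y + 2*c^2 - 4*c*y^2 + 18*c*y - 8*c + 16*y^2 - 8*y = c^2*(14 - 4*y) + c*(-4*y^2 - 8*y + 77) - 24*y^2 + 96*y - 42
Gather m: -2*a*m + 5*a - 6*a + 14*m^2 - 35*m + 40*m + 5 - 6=-a + 14*m^2 + m*(5 - 2*a) - 1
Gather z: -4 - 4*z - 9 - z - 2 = -5*z - 15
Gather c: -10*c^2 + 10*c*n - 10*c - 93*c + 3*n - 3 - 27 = -10*c^2 + c*(10*n - 103) + 3*n - 30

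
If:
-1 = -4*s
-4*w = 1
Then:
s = 1/4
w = -1/4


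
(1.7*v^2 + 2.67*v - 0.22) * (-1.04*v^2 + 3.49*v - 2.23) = -1.768*v^4 + 3.1562*v^3 + 5.7561*v^2 - 6.7219*v + 0.4906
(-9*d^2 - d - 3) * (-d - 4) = 9*d^3 + 37*d^2 + 7*d + 12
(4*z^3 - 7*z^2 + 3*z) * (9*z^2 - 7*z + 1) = 36*z^5 - 91*z^4 + 80*z^3 - 28*z^2 + 3*z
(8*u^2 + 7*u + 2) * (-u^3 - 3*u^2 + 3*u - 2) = -8*u^5 - 31*u^4 + u^3 - u^2 - 8*u - 4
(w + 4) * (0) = 0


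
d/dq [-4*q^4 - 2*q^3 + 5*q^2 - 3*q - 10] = -16*q^3 - 6*q^2 + 10*q - 3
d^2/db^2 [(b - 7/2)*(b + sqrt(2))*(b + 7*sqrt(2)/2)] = 6*b - 7 + 9*sqrt(2)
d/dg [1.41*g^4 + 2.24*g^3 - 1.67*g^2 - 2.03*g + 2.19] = 5.64*g^3 + 6.72*g^2 - 3.34*g - 2.03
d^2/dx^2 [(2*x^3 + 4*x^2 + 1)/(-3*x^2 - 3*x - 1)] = 2*(24*x^3 - 9*x^2 - 33*x - 10)/(27*x^6 + 81*x^5 + 108*x^4 + 81*x^3 + 36*x^2 + 9*x + 1)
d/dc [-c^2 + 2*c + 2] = 2 - 2*c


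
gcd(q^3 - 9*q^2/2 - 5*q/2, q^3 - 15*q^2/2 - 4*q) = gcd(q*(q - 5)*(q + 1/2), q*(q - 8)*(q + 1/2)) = q^2 + q/2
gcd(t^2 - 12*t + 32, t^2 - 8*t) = t - 8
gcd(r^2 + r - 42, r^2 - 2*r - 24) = r - 6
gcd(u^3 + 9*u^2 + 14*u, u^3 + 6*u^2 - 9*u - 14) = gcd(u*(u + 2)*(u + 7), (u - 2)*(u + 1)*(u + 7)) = u + 7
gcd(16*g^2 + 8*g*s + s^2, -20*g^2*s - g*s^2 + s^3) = 4*g + s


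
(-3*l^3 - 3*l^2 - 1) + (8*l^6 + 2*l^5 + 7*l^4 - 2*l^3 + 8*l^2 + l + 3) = 8*l^6 + 2*l^5 + 7*l^4 - 5*l^3 + 5*l^2 + l + 2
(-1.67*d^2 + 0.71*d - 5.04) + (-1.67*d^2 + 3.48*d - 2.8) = -3.34*d^2 + 4.19*d - 7.84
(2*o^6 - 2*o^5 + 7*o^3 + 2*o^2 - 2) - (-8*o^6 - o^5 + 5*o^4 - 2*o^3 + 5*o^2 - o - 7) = 10*o^6 - o^5 - 5*o^4 + 9*o^3 - 3*o^2 + o + 5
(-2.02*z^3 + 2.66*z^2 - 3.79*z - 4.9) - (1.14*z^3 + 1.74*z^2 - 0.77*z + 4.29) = -3.16*z^3 + 0.92*z^2 - 3.02*z - 9.19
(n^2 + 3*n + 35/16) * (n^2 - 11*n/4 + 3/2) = n^4 + n^3/4 - 73*n^2/16 - 97*n/64 + 105/32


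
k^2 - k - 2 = (k - 2)*(k + 1)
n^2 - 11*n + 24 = (n - 8)*(n - 3)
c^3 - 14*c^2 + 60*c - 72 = (c - 6)^2*(c - 2)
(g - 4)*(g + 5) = g^2 + g - 20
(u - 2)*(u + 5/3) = u^2 - u/3 - 10/3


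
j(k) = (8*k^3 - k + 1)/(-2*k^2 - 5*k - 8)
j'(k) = (4*k + 5)*(8*k^3 - k + 1)/(-2*k^2 - 5*k - 8)^2 + (24*k^2 - 1)/(-2*k^2 - 5*k - 8)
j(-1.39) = 3.89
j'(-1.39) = -8.79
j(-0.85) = 0.59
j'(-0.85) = -3.33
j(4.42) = -9.94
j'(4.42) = -3.51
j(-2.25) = 12.78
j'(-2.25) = -10.09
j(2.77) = -4.52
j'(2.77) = -2.97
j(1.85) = -2.07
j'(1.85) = -2.30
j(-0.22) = -0.16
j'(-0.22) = 0.07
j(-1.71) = 7.04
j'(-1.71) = -10.61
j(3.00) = -5.22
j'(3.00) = -3.08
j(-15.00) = 70.45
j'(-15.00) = -3.98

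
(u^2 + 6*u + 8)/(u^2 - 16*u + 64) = (u^2 + 6*u + 8)/(u^2 - 16*u + 64)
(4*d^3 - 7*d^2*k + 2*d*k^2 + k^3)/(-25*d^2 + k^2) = (-4*d^3 + 7*d^2*k - 2*d*k^2 - k^3)/(25*d^2 - k^2)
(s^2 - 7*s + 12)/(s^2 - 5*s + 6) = (s - 4)/(s - 2)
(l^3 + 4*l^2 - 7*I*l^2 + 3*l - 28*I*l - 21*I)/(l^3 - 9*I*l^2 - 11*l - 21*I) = (l^2 + 4*l + 3)/(l^2 - 2*I*l + 3)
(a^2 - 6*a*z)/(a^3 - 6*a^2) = (a - 6*z)/(a*(a - 6))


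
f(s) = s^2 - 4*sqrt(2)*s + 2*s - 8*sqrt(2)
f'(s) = 2*s - 4*sqrt(2) + 2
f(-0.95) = -6.94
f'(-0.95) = -5.56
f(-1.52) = -3.44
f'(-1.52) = -6.70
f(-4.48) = 25.14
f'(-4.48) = -12.62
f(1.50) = -14.55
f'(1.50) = -0.66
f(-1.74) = -1.92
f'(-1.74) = -7.14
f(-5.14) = 33.90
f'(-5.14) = -13.94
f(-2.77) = 6.49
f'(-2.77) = -9.20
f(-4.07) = 20.13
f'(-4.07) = -11.80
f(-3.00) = 8.66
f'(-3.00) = -9.66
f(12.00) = 88.80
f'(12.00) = 20.34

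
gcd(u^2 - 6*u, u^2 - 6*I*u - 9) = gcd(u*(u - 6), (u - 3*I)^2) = 1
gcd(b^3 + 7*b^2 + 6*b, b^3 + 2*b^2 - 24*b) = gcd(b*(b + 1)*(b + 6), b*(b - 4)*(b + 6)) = b^2 + 6*b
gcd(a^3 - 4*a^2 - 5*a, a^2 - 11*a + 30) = a - 5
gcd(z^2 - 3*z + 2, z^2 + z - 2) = z - 1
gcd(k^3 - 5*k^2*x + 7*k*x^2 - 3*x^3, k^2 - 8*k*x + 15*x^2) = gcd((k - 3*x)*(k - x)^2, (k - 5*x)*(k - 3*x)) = -k + 3*x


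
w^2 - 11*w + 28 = (w - 7)*(w - 4)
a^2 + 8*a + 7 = (a + 1)*(a + 7)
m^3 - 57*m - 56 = (m - 8)*(m + 1)*(m + 7)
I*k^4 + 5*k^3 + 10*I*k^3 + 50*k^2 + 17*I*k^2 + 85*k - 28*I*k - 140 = (k + 4)*(k + 7)*(k - 5*I)*(I*k - I)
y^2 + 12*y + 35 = (y + 5)*(y + 7)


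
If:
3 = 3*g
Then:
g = 1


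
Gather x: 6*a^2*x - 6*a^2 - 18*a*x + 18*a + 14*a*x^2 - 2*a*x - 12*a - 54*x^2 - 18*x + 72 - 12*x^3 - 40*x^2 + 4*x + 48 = -6*a^2 + 6*a - 12*x^3 + x^2*(14*a - 94) + x*(6*a^2 - 20*a - 14) + 120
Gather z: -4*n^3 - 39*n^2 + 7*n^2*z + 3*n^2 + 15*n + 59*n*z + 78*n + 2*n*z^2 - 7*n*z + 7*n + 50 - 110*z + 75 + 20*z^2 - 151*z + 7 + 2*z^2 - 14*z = -4*n^3 - 36*n^2 + 100*n + z^2*(2*n + 22) + z*(7*n^2 + 52*n - 275) + 132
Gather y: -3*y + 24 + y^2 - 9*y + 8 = y^2 - 12*y + 32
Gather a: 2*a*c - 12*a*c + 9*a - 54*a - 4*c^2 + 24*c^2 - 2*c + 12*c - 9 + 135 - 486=a*(-10*c - 45) + 20*c^2 + 10*c - 360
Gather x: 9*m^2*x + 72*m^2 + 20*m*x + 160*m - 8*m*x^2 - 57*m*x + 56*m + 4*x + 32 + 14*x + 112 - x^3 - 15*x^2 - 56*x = 72*m^2 + 216*m - x^3 + x^2*(-8*m - 15) + x*(9*m^2 - 37*m - 38) + 144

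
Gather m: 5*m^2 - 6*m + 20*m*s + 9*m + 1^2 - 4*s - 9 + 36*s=5*m^2 + m*(20*s + 3) + 32*s - 8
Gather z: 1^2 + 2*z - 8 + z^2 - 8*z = z^2 - 6*z - 7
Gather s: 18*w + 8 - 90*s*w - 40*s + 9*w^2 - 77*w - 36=s*(-90*w - 40) + 9*w^2 - 59*w - 28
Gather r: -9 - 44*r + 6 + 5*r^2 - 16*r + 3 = 5*r^2 - 60*r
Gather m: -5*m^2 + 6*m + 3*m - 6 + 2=-5*m^2 + 9*m - 4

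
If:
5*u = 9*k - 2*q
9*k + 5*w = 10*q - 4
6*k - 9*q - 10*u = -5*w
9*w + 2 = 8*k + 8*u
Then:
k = -294/1261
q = -226/1261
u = -2194/6305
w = -4658/6305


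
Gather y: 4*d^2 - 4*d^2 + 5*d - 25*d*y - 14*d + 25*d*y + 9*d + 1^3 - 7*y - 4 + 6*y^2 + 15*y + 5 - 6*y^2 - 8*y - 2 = 0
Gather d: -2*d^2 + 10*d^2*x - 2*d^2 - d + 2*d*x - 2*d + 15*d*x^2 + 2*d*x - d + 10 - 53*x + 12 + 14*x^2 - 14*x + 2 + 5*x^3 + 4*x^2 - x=d^2*(10*x - 4) + d*(15*x^2 + 4*x - 4) + 5*x^3 + 18*x^2 - 68*x + 24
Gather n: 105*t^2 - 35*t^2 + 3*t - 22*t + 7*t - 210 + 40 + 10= 70*t^2 - 12*t - 160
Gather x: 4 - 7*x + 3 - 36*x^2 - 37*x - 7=-36*x^2 - 44*x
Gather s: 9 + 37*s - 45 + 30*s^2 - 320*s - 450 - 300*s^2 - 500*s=-270*s^2 - 783*s - 486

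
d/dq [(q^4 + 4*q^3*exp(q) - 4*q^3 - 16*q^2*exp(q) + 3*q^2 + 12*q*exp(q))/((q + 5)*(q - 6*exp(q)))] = (q*(q + 5)*(6*exp(q) - 1)*(q^3 + 4*q^2*exp(q) - 4*q^2 - 16*q*exp(q) + 3*q + 12*exp(q)) + q*(q - 6*exp(q))*(-q^3 - 4*q^2*exp(q) + 4*q^2 + 16*q*exp(q) - 3*q - 12*exp(q)) + 2*(q + 5)*(q - 6*exp(q))*(2*q^3*exp(q) + 2*q^3 - 2*q^2*exp(q) - 6*q^2 - 10*q*exp(q) + 3*q + 6*exp(q)))/((q + 5)^2*(q - 6*exp(q))^2)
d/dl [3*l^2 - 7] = 6*l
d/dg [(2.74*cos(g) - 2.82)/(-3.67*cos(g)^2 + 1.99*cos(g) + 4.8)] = (-10.0558*cos(g)^2 + 20.6988*cos(g) - 18.7638)*sin(g)/(13.4689*cos(g)^4 - 14.6066*cos(g)^3 - 31.2719*cos(g)^2 + 19.104*cos(g) + 23.04)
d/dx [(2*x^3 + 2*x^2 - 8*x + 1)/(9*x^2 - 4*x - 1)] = 2*(9*x^4 - 8*x^3 + 29*x^2 - 11*x + 6)/(81*x^4 - 72*x^3 - 2*x^2 + 8*x + 1)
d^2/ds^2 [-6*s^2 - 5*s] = -12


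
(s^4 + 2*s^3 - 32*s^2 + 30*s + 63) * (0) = 0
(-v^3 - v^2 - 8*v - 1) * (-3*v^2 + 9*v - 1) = 3*v^5 - 6*v^4 + 16*v^3 - 68*v^2 - v + 1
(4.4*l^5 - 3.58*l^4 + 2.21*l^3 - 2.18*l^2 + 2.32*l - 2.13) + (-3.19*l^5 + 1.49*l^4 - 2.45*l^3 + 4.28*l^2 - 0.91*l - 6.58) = 1.21*l^5 - 2.09*l^4 - 0.24*l^3 + 2.1*l^2 + 1.41*l - 8.71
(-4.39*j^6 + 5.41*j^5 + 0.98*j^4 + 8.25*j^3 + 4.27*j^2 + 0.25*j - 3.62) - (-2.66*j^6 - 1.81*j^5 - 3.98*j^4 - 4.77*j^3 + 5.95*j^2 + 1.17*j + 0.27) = -1.73*j^6 + 7.22*j^5 + 4.96*j^4 + 13.02*j^3 - 1.68*j^2 - 0.92*j - 3.89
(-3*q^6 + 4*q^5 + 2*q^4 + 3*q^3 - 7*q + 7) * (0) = 0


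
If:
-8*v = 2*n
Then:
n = -4*v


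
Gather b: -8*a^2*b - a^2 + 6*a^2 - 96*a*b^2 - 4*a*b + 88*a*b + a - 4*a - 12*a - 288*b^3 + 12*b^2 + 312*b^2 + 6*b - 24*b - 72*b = 5*a^2 - 15*a - 288*b^3 + b^2*(324 - 96*a) + b*(-8*a^2 + 84*a - 90)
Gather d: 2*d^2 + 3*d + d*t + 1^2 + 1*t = 2*d^2 + d*(t + 3) + t + 1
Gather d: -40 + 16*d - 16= 16*d - 56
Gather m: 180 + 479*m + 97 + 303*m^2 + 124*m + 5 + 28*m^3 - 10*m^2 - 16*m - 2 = 28*m^3 + 293*m^2 + 587*m + 280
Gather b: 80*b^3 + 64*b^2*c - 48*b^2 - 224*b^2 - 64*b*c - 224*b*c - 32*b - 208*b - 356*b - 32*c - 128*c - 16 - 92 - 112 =80*b^3 + b^2*(64*c - 272) + b*(-288*c - 596) - 160*c - 220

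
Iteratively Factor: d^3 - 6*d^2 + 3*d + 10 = (d + 1)*(d^2 - 7*d + 10) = (d - 2)*(d + 1)*(d - 5)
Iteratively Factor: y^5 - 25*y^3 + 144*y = (y - 4)*(y^4 + 4*y^3 - 9*y^2 - 36*y) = (y - 4)*(y + 3)*(y^3 + y^2 - 12*y) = (y - 4)*(y + 3)*(y + 4)*(y^2 - 3*y) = (y - 4)*(y - 3)*(y + 3)*(y + 4)*(y)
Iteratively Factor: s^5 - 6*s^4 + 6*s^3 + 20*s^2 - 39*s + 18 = (s - 1)*(s^4 - 5*s^3 + s^2 + 21*s - 18) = (s - 1)^2*(s^3 - 4*s^2 - 3*s + 18) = (s - 3)*(s - 1)^2*(s^2 - s - 6) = (s - 3)^2*(s - 1)^2*(s + 2)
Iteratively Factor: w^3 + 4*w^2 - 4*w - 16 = (w + 4)*(w^2 - 4) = (w - 2)*(w + 4)*(w + 2)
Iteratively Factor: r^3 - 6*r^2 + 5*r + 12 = (r + 1)*(r^2 - 7*r + 12) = (r - 3)*(r + 1)*(r - 4)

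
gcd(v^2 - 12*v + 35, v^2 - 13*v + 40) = v - 5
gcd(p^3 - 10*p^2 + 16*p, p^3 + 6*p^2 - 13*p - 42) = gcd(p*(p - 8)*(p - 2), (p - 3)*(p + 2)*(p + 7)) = 1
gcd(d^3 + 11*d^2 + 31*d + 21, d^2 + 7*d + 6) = d + 1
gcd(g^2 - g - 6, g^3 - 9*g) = g - 3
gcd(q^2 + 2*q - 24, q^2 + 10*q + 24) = q + 6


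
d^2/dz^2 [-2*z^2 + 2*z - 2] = -4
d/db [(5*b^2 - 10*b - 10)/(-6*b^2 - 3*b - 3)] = 25*b*(-b - 2)/(3*(4*b^4 + 4*b^3 + 5*b^2 + 2*b + 1))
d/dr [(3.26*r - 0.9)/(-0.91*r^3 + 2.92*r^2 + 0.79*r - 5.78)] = (5.9332*r^3 - 11.9762*r^2 + 5.256*r - 18.1318)/(0.8281*r^6 - 5.3144*r^5 + 7.0886*r^4 + 15.1332*r^3 - 33.1311*r^2 - 9.1324*r + 33.4084)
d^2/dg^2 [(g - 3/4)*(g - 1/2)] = 2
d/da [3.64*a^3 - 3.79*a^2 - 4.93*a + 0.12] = 10.92*a^2 - 7.58*a - 4.93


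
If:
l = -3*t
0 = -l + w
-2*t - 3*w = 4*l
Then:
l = 0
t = 0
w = 0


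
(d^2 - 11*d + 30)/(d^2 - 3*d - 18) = (d - 5)/(d + 3)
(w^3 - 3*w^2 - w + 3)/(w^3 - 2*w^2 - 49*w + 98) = (w^3 - 3*w^2 - w + 3)/(w^3 - 2*w^2 - 49*w + 98)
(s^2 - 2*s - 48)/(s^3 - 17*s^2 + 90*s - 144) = (s + 6)/(s^2 - 9*s + 18)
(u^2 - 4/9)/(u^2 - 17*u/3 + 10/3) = (u + 2/3)/(u - 5)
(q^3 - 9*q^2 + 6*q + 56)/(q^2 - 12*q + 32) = (q^2 - 5*q - 14)/(q - 8)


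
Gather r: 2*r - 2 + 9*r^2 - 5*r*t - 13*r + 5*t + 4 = 9*r^2 + r*(-5*t - 11) + 5*t + 2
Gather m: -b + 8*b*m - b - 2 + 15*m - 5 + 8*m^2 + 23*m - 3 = -2*b + 8*m^2 + m*(8*b + 38) - 10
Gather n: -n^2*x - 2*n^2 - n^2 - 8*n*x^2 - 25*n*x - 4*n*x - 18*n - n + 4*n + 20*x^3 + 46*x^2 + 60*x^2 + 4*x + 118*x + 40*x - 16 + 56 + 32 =n^2*(-x - 3) + n*(-8*x^2 - 29*x - 15) + 20*x^3 + 106*x^2 + 162*x + 72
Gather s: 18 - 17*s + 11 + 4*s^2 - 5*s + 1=4*s^2 - 22*s + 30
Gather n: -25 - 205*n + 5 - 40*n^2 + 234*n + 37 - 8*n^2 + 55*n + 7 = -48*n^2 + 84*n + 24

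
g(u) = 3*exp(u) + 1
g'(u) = 3*exp(u)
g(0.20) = 4.66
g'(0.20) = 3.66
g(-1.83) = 1.48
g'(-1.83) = 0.48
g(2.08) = 25.01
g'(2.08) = 24.01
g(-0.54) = 2.75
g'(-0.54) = 1.75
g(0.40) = 5.48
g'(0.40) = 4.48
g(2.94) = 57.75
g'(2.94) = 56.75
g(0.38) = 5.39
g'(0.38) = 4.39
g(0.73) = 7.23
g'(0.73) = 6.23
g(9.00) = 24310.25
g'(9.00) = 24309.25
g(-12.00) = 1.00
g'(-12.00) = 0.00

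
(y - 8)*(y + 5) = y^2 - 3*y - 40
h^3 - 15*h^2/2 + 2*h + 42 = (h - 6)*(h - 7/2)*(h + 2)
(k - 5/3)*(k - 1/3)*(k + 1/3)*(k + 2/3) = k^4 - k^3 - 11*k^2/9 + k/9 + 10/81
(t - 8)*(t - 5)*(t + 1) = t^3 - 12*t^2 + 27*t + 40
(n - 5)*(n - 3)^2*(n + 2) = n^4 - 9*n^3 + 17*n^2 + 33*n - 90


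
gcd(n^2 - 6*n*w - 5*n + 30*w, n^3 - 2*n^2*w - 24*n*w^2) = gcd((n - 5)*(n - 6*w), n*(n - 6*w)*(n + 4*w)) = -n + 6*w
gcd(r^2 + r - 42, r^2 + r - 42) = r^2 + r - 42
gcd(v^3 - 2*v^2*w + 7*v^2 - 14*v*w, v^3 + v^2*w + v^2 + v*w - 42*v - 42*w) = v + 7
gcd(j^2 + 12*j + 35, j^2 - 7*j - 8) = 1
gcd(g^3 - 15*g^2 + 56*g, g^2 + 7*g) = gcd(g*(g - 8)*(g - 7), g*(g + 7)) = g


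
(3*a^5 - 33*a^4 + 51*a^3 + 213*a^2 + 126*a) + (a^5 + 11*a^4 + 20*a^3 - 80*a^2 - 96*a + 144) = 4*a^5 - 22*a^4 + 71*a^3 + 133*a^2 + 30*a + 144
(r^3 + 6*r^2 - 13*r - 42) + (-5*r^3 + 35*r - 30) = -4*r^3 + 6*r^2 + 22*r - 72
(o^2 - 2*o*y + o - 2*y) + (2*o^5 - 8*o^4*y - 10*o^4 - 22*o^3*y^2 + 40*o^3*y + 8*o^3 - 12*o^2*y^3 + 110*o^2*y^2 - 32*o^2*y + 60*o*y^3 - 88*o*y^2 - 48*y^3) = 2*o^5 - 8*o^4*y - 10*o^4 - 22*o^3*y^2 + 40*o^3*y + 8*o^3 - 12*o^2*y^3 + 110*o^2*y^2 - 32*o^2*y + o^2 + 60*o*y^3 - 88*o*y^2 - 2*o*y + o - 48*y^3 - 2*y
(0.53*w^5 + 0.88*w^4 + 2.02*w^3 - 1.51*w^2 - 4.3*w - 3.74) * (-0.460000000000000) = -0.2438*w^5 - 0.4048*w^4 - 0.9292*w^3 + 0.6946*w^2 + 1.978*w + 1.7204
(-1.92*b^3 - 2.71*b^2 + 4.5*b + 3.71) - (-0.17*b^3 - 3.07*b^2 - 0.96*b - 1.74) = -1.75*b^3 + 0.36*b^2 + 5.46*b + 5.45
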